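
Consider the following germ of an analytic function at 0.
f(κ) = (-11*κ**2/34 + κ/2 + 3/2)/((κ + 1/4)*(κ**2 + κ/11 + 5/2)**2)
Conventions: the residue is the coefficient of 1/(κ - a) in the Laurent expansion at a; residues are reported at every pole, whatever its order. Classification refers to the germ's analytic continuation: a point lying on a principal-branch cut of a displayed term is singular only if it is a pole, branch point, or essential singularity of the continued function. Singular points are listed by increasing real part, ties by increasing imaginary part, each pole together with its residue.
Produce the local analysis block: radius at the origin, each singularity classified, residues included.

Denominator factor (κ**2 + κ/11 + 5/2)^2: discriminant -1209/121, complex-conjugate roots (-1/22) + ((1/22)*sqrt(1209))*i and (-1/22) - ((1/22)*sqrt(1209))*i; poles of order 2, moduli (1/2)*sqrt(10) and (1/2)*sqrt(10).
Denominator factor (κ + 1/4): pole of order 1 at -1/4, modulus 1/4.
The radius of convergence is the smallest modulus among the singular points: 1/4.
At the order-1 pole -1/4 set g(κ) = (κ - (-1/4))*f(κ) = (-11*κ**2/34 + κ/2 + 3/2)/(κ**2 + κ/11 + 5/2)**2.
Simple pole: residue = g(a) at a = -1/4, which is 713416/3396753.
The factor κ**2 + κ/11 + 5/2 splits as (κ - a)(κ - a') with a = (-1/22) - ((1/22)*sqrt(1209))*i, a' = (-1/22) + ((1/22)*sqrt(1209))*i. At the order-2 pole a set g(κ) = (κ - a)^2*f(κ) = [(-11*κ**2/34 + κ/2 + 3/2)/(κ + 1/4)] / (κ - a')^2.
Order-2 pole: residue = g'(a); g'((-1/22) - ((1/22)*sqrt(1209))*i) = (-356708/3396753) + ((102625424/61295917553)*sqrt(1209))*i, so the residue is (-356708/3396753) + ((102625424/61295917553)*sqrt(1209))*i.
The factor κ**2 + κ/11 + 5/2 splits as (κ - a)(κ - a') with a = (-1/22) + ((1/22)*sqrt(1209))*i, a' = (-1/22) - ((1/22)*sqrt(1209))*i. At the order-2 pole a set g(κ) = (κ - a)^2*f(κ) = [(-11*κ**2/34 + κ/2 + 3/2)/(κ + 1/4)] / (κ - a')^2.
Order-2 pole: residue = g'(a); g'((-1/22) + ((1/22)*sqrt(1209))*i) = (-356708/3396753) - ((102625424/61295917553)*sqrt(1209))*i, so the residue is (-356708/3396753) - ((102625424/61295917553)*sqrt(1209))*i.
List the singular points by increasing real part (a conjugate pair: the negative imaginary part first).

Radius of convergence at 0: 1/4.
At -1/4: a pole of order 1; residue 713416/3396753.
At (-1/22) - ((1/22)*sqrt(1209))*i: a pole of order 2; residue (-356708/3396753) + ((102625424/61295917553)*sqrt(1209))*i.
At (-1/22) + ((1/22)*sqrt(1209))*i: a pole of order 2; residue (-356708/3396753) - ((102625424/61295917553)*sqrt(1209))*i.


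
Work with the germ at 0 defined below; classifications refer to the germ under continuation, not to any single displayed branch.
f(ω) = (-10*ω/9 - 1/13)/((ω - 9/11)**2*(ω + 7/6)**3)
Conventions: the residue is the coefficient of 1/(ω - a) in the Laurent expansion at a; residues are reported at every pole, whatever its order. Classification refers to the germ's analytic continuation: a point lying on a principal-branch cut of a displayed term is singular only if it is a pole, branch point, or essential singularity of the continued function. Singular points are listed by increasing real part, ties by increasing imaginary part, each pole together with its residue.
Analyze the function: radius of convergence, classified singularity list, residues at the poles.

Denominator factor (ω + 7/6)^3: pole of order 3 at -7/6, modulus 7/6.
Denominator factor (ω - 9/11)^2: pole of order 2 at 9/11, modulus 9/11.
The radius of convergence is the smallest modulus among the singular points: 9/11.
At the order-3 pole -7/6 set g(ω) = (ω - (-7/6))^3*f(ω) = (-10*ω/9 - 1/13)/(ω - 9/11)**2.
Order-3 pole: residue = g''(a)/2; g''(-7/6) = -371317056/3828498973, so the residue is -185658528/3828498973.
At the order-2 pole 9/11 set g(ω) = (ω - (9/11))^2*f(ω) = (-10*ω/9 - 1/13)/(ω + 7/6)**3.
Order-2 pole: residue = g'(a); g'(9/11) = 185658528/3828498973, so the residue is 185658528/3828498973.
List the singular points by increasing real part (a conjugate pair: the negative imaginary part first).

Radius of convergence at 0: 9/11.
At -7/6: a pole of order 3; residue -185658528/3828498973.
At 9/11: a pole of order 2; residue 185658528/3828498973.


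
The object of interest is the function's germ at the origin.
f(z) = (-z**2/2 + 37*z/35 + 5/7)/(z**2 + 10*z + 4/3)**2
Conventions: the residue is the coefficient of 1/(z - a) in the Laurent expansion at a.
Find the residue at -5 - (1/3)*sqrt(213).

The residue is -(55/70574)*sqrt(213).

The factor z**2 + 10*z + 4/3 splits as (z - a)(z - a') with a = -5 - (1/3)*sqrt(213), a' = -5 + (1/3)*sqrt(213). At the order-2 pole a set g(z) = (z - a)^2*f(z) = [-z**2/2 + 37*z/35 + 5/7] / (z - a')^2.
Order-2 pole: residue = g'(a); g'(-5 - (1/3)*sqrt(213)) = -(55/70574)*sqrt(213), so the residue is -(55/70574)*sqrt(213).


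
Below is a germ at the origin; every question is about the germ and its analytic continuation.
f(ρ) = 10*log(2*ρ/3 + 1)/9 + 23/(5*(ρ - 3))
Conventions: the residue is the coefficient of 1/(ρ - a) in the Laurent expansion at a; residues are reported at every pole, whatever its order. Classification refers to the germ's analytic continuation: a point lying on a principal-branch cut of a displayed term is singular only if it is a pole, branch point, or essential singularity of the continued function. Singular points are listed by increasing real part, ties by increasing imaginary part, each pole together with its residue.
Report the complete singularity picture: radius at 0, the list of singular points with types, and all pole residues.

Radius of convergence at 0: 3/2.
At -3/2: a logarithmic branch point.
At 3: a pole of order 1; residue 23/5.

Denominator factor (ρ - 3): pole of order 1 at 3, modulus 3.
Branch term (10/9)*log(1 - ρ/(-3/2)): its argument vanishes at ρ = -3/2, a logarithmic branch point, modulus 3/2.
The radius of convergence is the smallest modulus among the singular points: 3/2.
The branch term is analytic at 3 and contributes nothing to the residue; only the rational part matters.
At the order-1 pole 3 set g(ρ) = (ρ - (3))*(rational part) = 23/5.
Simple pole: residue = g(a) at a = 3, which is 23/5.
List the singular points by increasing real part (a conjugate pair: the negative imaginary part first).


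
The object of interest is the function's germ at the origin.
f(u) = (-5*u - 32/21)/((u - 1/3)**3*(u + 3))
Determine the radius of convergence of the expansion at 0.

The radius of convergence is 1/3.

Denominator factor (u - 1/3)^3: pole of order 3 at 1/3, modulus 1/3.
Denominator factor (u + 3): pole of order 1 at -3, modulus 3.
The radius of convergence is the smallest modulus among the singular points: 1/3.


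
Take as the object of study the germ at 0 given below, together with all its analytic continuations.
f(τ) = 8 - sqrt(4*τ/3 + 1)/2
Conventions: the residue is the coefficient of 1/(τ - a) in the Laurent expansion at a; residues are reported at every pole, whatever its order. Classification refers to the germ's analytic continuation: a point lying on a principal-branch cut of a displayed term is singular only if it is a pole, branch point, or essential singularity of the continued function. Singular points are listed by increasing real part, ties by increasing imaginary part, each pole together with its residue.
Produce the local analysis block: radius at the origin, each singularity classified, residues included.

Branch term (-1/2)*sqrt(1 - τ/(-3/4)): its argument vanishes at τ = -3/4, a square-root branch point, modulus 3/4.
The radius of convergence is the smallest modulus among the singular points: 3/4.

Radius of convergence at 0: 3/4.
At -3/4: an algebraic (square-root) branch point.


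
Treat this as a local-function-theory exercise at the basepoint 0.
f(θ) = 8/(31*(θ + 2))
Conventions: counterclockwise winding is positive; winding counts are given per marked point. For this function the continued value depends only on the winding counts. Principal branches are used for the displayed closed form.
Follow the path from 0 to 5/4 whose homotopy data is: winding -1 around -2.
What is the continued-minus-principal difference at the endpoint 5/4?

The function is rational, hence single-valued: continuing it around any pole returns the same value, so the difference is 0.

Continued minus principal equals 0.


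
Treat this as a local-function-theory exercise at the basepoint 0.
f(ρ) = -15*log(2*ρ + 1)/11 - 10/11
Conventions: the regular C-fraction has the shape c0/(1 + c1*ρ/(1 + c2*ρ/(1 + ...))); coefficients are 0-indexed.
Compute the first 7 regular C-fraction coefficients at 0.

Taylor coefficients (expand at 0): a_0 = -10/11, a_1 = -30/11, a_2 = 30/11, a_3 = -40/11, a_4 = 60/11, a_5 = -96/11, a_6 = 160/11.
c0 = a_0 = -10/11. Peel one level at a time: if S = 1 + c*ρ/S' with S'(0) = 1, then c is the ρ-coefficient of S and S' = c*ρ/(S - 1).
S_1 = c0/f = 1 + (-3)*ρ + (12)*ρ^2 + ...; c1 = -3.
S_2 = c1*ρ/(S_1 - 1) = 1 + (4)*ρ + (-1/3)*ρ^2 + ...; c2 = 4.
S_3 = c2*ρ/(S_2 - 1) = 1 + (1/12)*ρ + (-11/144)*ρ^2 + ...; c3 = 1/12.
S_4 = c3*ρ/(S_3 - 1) = 1 + (11/12)*ρ + (-4/15)*ρ^2 + ...; c4 = 11/12.
S_5 = c4*ρ/(S_4 - 1) = 1 + (16/55)*ρ + (-624/3025)*ρ^2 + ...; c5 = 16/55.
S_6 = c5*ρ/(S_5 - 1) = 1 + (39/55)*ρ + ...; c6 = 39/55.

The regular C-fraction coefficients are [-10/11, -3, 4, 1/12, 11/12, 16/55, 39/55].


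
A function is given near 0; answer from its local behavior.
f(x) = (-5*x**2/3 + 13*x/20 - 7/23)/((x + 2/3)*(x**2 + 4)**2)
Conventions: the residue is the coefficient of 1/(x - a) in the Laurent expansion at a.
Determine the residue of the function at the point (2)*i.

The residue is (27543/736000) - (1639/46000)*i.

The factor x**2 + 4 splits as (x - a)(x - a') with a = (2)*i, a' = -(2)*i. At the order-2 pole a set g(x) = (x - a)^2*f(x) = [(-5*x**2/3 + 13*x/20 - 7/23)/(x + 2/3)] / (x - a')^2.
Order-2 pole: residue = g'(a); g'((2)*i) = (27543/736000) - (1639/46000)*i, so the residue is (27543/736000) - (1639/46000)*i.


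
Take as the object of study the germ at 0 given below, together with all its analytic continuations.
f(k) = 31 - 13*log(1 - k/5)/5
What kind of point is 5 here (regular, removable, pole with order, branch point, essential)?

The point is a logarithmic branch point.

The term (-13/5)*log(1 - k/(5)) has argument 1 - 5/(5) = 0 at 5: a logarithmic (infinitely-sheeted) branch point; the remaining terms are analytic or single-valued there.


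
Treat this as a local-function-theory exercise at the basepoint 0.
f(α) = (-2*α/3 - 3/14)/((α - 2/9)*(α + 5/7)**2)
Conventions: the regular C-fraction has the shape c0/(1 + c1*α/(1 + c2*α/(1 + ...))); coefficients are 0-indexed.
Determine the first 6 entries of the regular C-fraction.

The regular C-fraction coefficients are [189/100, -433/90, 17528/19485, 23037147/5421160, -2261019915/915635176, 157752/365669].

Taylor coefficients (expand at 0): a_0 = 189/100, a_1 = 9093/1000, a_2 = 355677/10000, a_3 = 17388441/100000, a_4 = 150848817/200000, a_5 = 34460521809/10000000.
c0 = a_0 = 189/100. Peel one level at a time: if S = 1 + c*α/S' with S'(0) = 1, then c is the α-coefficient of S and S' = c*α/(S - 1).
S_1 = c0/f = 1 + (-433/90)*α + (8764/2025)*α^2 + ...; c1 = -433/90.
S_2 = c1*α/(S_1 - 1) = 1 + (17528/19485)*α + (-17917781/4687225)*α^2 + ...; c2 = 17528/19485.
S_3 = c2*α/(S_2 - 1) = 1 + (23037147/5421160)*α + (65794113/6270016)*α^2 + ...; c3 = 23037147/5421160.
S_4 = c3*α/(S_3 - 1) = 1 + (-2261019915/915635176)*α + (142444254645/133713817561)*α^2 + ...; c4 = -2261019915/915635176.
S_5 = c4*α/(S_4 - 1) = 1 + (157752/365669)*α + ...; c5 = 157752/365669.


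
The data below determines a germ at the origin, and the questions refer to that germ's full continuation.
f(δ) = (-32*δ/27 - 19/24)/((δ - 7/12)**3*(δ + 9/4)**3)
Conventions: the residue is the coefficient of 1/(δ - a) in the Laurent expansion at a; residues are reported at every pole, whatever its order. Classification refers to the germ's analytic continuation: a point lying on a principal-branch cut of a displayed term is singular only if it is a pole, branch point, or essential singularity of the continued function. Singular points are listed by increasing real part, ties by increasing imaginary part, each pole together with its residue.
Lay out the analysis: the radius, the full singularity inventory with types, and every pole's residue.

Radius of convergence at 0: 7/12.
At -9/4: a pole of order 3; residue -9144/1419857.
At 7/12: a pole of order 3; residue 9144/1419857.

Denominator factor (δ + 9/4)^3: pole of order 3 at -9/4, modulus 9/4.
Denominator factor (δ - 7/12)^3: pole of order 3 at 7/12, modulus 7/12.
The radius of convergence is the smallest modulus among the singular points: 7/12.
At the order-3 pole -9/4 set g(δ) = (δ - (-9/4))^3*f(δ) = (-32*δ/27 - 19/24)/(δ - 7/12)**3.
Order-3 pole: residue = g''(a)/2; g''(-9/4) = -18288/1419857, so the residue is -9144/1419857.
At the order-3 pole 7/12 set g(δ) = (δ - (7/12))^3*f(δ) = (-32*δ/27 - 19/24)/(δ + 9/4)**3.
Order-3 pole: residue = g''(a)/2; g''(7/12) = 18288/1419857, so the residue is 9144/1419857.
List the singular points by increasing real part (a conjugate pair: the negative imaginary part first).


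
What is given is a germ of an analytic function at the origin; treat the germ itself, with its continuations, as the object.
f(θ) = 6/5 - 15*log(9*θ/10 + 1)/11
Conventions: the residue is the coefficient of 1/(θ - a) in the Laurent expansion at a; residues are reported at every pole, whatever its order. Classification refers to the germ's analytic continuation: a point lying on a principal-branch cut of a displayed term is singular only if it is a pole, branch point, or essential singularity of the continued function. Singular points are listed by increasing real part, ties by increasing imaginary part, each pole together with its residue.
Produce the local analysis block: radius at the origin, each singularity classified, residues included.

Branch term (-15/11)*log(1 - θ/(-10/9)): its argument vanishes at θ = -10/9, a logarithmic branch point, modulus 10/9.
The radius of convergence is the smallest modulus among the singular points: 10/9.

Radius of convergence at 0: 10/9.
At -10/9: a logarithmic branch point.


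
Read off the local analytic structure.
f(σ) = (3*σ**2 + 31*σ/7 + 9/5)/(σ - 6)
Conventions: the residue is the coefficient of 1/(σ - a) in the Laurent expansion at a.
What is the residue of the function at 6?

At the order-1 pole 6 set g(σ) = (σ - (6))*f(σ) = 3*σ**2 + 31*σ/7 + 9/5.
Simple pole: residue = g(a) at a = 6, which is 4773/35.

The residue is 4773/35.


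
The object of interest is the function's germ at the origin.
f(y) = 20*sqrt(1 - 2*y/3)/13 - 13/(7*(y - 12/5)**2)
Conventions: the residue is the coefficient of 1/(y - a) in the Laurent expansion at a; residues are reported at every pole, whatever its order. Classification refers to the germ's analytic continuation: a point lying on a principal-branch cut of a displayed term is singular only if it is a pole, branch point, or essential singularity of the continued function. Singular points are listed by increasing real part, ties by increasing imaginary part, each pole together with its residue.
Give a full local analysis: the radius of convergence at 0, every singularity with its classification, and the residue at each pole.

Radius of convergence at 0: 3/2.
At 3/2: an algebraic (square-root) branch point.
At 12/5: a pole of order 2; residue 0.

Denominator factor (y - 12/5)^2: pole of order 2 at 12/5, modulus 12/5.
Branch term (20/13)*sqrt(1 - y/(3/2)): its argument vanishes at y = 3/2, a square-root branch point, modulus 3/2.
The radius of convergence is the smallest modulus among the singular points: 3/2.
The branch term is analytic at 12/5 and contributes nothing to the residue; only the rational part matters.
At the order-2 pole 12/5 set g(y) = (y - (12/5))^2*(rational part) = -13/7.
Order-2 pole: residue = g'(a); g'(12/5) = 0, so the residue is 0.
List the singular points by increasing real part (a conjugate pair: the negative imaginary part first).


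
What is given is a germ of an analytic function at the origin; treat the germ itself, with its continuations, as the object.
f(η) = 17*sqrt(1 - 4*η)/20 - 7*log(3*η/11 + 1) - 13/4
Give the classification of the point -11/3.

The point is a logarithmic branch point.

The term (-7)*log(1 - η/(-11/3)) has argument 1 - -11/3/(-11/3) = 0 at -11/3: a logarithmic (infinitely-sheeted) branch point; the remaining terms are analytic or single-valued there.


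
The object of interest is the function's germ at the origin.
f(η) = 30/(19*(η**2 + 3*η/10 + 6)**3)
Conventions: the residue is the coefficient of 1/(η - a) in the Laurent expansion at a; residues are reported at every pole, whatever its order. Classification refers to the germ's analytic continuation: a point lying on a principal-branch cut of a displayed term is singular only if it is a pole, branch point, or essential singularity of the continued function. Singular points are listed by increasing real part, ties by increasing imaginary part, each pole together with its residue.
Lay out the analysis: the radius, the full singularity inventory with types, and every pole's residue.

Denominator factor (η**2 + 3*η/10 + 6)^3: discriminant -2391/100, complex-conjugate roots (-3/20) + ((1/20)*sqrt(2391))*i and (-3/20) - ((1/20)*sqrt(2391))*i; poles of order 3, moduli sqrt(6) and sqrt(6).
The radius of convergence is the smallest modulus among the singular points: sqrt(6).
The factor η**2 + 3*η/10 + 6 splits as (η - a)(η - a') with a = (-3/20) - ((1/20)*sqrt(2391))*i, a' = (-3/20) + ((1/20)*sqrt(2391))*i. At the order-3 pole a set g(η) = (η - a)^3*f(η) = [30/19] / (η - a')^3.
Order-3 pole: residue = g''(a)/2; g''((-3/20) - ((1/20)*sqrt(2391))*i) = ((4000000/28856909661)*sqrt(2391))*i, so the residue is ((2000000/28856909661)*sqrt(2391))*i.
The factor η**2 + 3*η/10 + 6 splits as (η - a)(η - a') with a = (-3/20) + ((1/20)*sqrt(2391))*i, a' = (-3/20) - ((1/20)*sqrt(2391))*i. At the order-3 pole a set g(η) = (η - a)^3*f(η) = [30/19] / (η - a')^3.
Order-3 pole: residue = g''(a)/2; g''((-3/20) + ((1/20)*sqrt(2391))*i) = -((4000000/28856909661)*sqrt(2391))*i, so the residue is -((2000000/28856909661)*sqrt(2391))*i.
List the singular points by increasing real part (a conjugate pair: the negative imaginary part first).

Radius of convergence at 0: sqrt(6).
At (-3/20) - ((1/20)*sqrt(2391))*i: a pole of order 3; residue ((2000000/28856909661)*sqrt(2391))*i.
At (-3/20) + ((1/20)*sqrt(2391))*i: a pole of order 3; residue -((2000000/28856909661)*sqrt(2391))*i.


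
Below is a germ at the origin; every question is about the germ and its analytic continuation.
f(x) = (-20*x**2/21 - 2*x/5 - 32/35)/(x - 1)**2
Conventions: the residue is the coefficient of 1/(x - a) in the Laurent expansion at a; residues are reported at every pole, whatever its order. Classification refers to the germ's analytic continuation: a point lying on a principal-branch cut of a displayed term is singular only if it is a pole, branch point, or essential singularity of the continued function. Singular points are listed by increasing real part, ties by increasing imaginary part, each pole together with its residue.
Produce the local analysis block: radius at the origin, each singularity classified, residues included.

Radius of convergence at 0: 1.
At 1: a pole of order 2; residue -242/105.

Denominator factor (x - 1)^2: pole of order 2 at 1, modulus 1.
The radius of convergence is the smallest modulus among the singular points: 1.
At the order-2 pole 1 set g(x) = (x - (1))^2*f(x) = -20*x**2/21 - 2*x/5 - 32/35.
Order-2 pole: residue = g'(a); g'(1) = -242/105, so the residue is -242/105.


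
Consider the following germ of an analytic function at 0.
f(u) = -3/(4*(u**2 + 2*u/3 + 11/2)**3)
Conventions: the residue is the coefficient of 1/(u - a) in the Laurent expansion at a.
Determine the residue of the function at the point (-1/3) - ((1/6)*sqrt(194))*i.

The residue is -((2187/14602768)*sqrt(194))*i.


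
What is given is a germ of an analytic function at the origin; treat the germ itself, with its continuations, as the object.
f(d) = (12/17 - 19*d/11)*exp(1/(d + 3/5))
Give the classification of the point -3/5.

The point is an essential singularity.

The exponent 1/(d - (-3/5)) has a pole at -3/5, so exp(1/(d - (-3/5))) takes every nonzero value near it: an essential singularity (not a pole of any order).


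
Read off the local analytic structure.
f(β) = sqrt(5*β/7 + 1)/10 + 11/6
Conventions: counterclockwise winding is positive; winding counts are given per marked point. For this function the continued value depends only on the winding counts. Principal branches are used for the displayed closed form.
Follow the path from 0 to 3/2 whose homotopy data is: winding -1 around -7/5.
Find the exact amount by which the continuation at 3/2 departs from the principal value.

The rational part is single-valued and drops out of the difference; each branch term changes only by its own monodromy.
(1/10)*sqrt(1 - β/(-7/5)): winding -1 is odd, the square root flips sign, contributing -2*(1/10)*sqrt(1 - (3/2)/(-7/5)) = -2*(1/10)*sqrt(29/14) = -(1/70)*sqrt(406).
Summing the contributions at β = 3/2 gives -(1/70)*sqrt(406).

Continued minus principal equals -(1/70)*sqrt(406).


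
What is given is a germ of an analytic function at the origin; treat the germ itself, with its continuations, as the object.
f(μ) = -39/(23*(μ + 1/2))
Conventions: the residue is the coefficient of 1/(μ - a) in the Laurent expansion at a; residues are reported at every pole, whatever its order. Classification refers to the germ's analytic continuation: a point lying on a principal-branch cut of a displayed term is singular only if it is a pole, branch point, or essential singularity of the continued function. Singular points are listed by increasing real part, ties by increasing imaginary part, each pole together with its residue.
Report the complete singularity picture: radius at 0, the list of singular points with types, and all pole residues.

Radius of convergence at 0: 1/2.
At -1/2: a pole of order 1; residue -39/23.

Denominator factor (μ + 1/2): pole of order 1 at -1/2, modulus 1/2.
The radius of convergence is the smallest modulus among the singular points: 1/2.
At the order-1 pole -1/2 set g(μ) = (μ - (-1/2))*f(μ) = -39/23.
Simple pole: residue = g(a) at a = -1/2, which is -39/23.


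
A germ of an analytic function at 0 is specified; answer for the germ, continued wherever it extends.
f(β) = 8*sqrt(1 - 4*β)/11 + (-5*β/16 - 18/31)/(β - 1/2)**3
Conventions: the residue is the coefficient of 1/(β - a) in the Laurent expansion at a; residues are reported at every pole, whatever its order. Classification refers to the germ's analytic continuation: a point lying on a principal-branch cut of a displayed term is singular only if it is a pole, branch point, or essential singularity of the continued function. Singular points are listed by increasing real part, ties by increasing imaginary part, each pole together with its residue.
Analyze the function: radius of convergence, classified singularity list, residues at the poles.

Denominator factor (β - 1/2)^3: pole of order 3 at 1/2, modulus 1/2.
Branch term (8/11)*sqrt(1 - β/(1/4)): its argument vanishes at β = 1/4, a square-root branch point, modulus 1/4.
The radius of convergence is the smallest modulus among the singular points: 1/4.
The branch term is analytic at 1/2 and contributes nothing to the residue; only the rational part matters.
At the order-3 pole 1/2 set g(β) = (β - (1/2))^3*(rational part) = -5*β/16 - 18/31.
Order-3 pole: residue = g''(a)/2; g''(1/2) = 0, so the residue is 0.
List the singular points by increasing real part (a conjugate pair: the negative imaginary part first).

Radius of convergence at 0: 1/4.
At 1/4: an algebraic (square-root) branch point.
At 1/2: a pole of order 3; residue 0.


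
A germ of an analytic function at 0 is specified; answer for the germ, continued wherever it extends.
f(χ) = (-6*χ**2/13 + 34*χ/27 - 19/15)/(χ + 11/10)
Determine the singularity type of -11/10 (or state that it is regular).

The point is a pole of order 1.

The denominator factor χ + 11/10 vanishes at -11/10 and appears to the power 1; the numerator there equals -56341/17550, nonzero, and no other factor vanishes.
Hence a pole whose order is the multiplicity, 1.


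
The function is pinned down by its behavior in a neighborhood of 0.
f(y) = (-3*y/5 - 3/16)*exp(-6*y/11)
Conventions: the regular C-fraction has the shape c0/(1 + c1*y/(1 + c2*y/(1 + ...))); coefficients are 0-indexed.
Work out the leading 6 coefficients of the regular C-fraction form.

The regular C-fraction coefficients are [-3/16, -146/55, 13073/4015, -621135/10497619, -349910243/1984912809, 32143356407/727779752403].

Taylor coefficients (expand at 0): a_0 = -3/16, a_1 = -219/440, a_2 = 1449/4840, a_3 = -2241/26620, a_4 = 9099/585640, a_5 = -1377/644204.
c0 = a_0 = -3/16. Peel one level at a time: if S = 1 + c*y/S' with S'(0) = 1, then c is the y-coefficient of S and S' = c*y/(S - 1).
S_1 = c0/f = 1 + (-146/55)*y + (26146/3025)*y^2 + ...; c1 = -146/55.
S_2 = c1*y/(S_1 - 1) = 1 + (13073/4015)*y + (124227/644809)*y^2 + ...; c2 = 13073/4015.
S_3 = c2*y/(S_2 - 1) = 1 + (-621135/10497619)*y + (-215698095/20679302809)*y^2 + ...; c3 = -621135/10497619.
S_4 = c3*y/(S_3 - 1) = 1 + (-349910243/1984912809)*y + (179489407/23053259889)*y^2 + ...; c4 = -349910243/1984912809.
S_5 = c4*y/(S_4 - 1) = 1 + (32143356407/727779752403)*y + ...; c5 = 32143356407/727779752403.


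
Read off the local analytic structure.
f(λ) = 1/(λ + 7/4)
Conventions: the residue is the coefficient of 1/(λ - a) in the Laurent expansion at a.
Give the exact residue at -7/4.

At the order-1 pole -7/4 set g(λ) = (λ - (-7/4))*f(λ) = 1.
Simple pole: residue = g(a) at a = -7/4, which is 1.

The residue is 1.


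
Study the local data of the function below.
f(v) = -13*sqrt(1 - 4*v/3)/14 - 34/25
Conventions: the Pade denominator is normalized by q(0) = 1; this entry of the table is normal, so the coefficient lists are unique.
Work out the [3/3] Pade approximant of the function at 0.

Taylor coefficients needed (expand at 0): a_0 = -801/350, a_1 = 13/21, a_2 = 13/63, a_3 = 26/189, a_4 = 65/567, a_5 = 26/243, a_6 = 26/243.
Write the denominator as Q(v) = 1 + q1*v + q2*v^2 + q3*v^3. Requiring Q*f - P = O(v^7) with deg P <= 3 kills the coefficients of v^4..v^6 in Q*f:
  v^4: a_4 + q1*a_3 + q2*a_2 + q3*a_1 = 0, i.e. 65/567 + (26/189)*q1 + (13/63)*q2 + (13/21)*q3 = 0.
  v^5: a_5 + q1*a_4 + q2*a_3 + q3*a_2 = 0, i.e. 26/243 + (65/567)*q1 + (26/189)*q2 + (13/63)*q3 = 0.
  v^6: a_6 + q1*a_5 + q2*a_4 + q3*a_3 = 0, i.e. 26/243 + (26/243)*q1 + (65/567)*q2 + (26/189)*q3 = 0.
Solving this linear system: q1 = -5/3, q2 = 2/3, q3 = -1/27.
The numerator is Q*f truncated at degree 3: P0 = a_0 = -801/350; P1 = a_1 + q1*a_0 = 133/30; P2 = a_2 + q1*a_1 + q2*a_0 = -529/225; P3 = a_3 + q1*a_2 + q2*a_1 + q3*a_0 = 131/450.

The Pade approximant has numerator coefficients [-801/350, 133/30, -529/225, 131/450]; denominator coefficients [1, -5/3, 2/3, -1/27].


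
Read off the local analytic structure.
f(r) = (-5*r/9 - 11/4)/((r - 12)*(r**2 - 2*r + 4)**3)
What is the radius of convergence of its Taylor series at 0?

The radius of convergence is 2.

Denominator factor (r - 12): pole of order 1 at 12, modulus 12.
Denominator factor (r**2 - 2*r + 4)^3: discriminant -12, complex-conjugate roots (1) + (sqrt(3))*i and (1) - (sqrt(3))*i; poles of order 3, moduli 2 and 2.
The radius of convergence is the smallest modulus among the singular points: 2.


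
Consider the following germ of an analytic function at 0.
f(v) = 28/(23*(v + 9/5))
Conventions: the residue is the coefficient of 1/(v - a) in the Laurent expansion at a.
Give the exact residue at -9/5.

At the order-1 pole -9/5 set g(v) = (v - (-9/5))*f(v) = 28/23.
Simple pole: residue = g(a) at a = -9/5, which is 28/23.

The residue is 28/23.


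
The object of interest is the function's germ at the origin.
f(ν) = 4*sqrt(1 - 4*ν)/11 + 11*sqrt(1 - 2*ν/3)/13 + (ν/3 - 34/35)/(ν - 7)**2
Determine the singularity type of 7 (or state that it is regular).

The denominator factor ν - 7 vanishes at 7 and appears to the power 2; the numerator there equals 143/105, nonzero, and no other factor vanishes.
The branch terms are analytic at this point.
Hence a pole whose order is the multiplicity, 2.

The point is a pole of order 2.


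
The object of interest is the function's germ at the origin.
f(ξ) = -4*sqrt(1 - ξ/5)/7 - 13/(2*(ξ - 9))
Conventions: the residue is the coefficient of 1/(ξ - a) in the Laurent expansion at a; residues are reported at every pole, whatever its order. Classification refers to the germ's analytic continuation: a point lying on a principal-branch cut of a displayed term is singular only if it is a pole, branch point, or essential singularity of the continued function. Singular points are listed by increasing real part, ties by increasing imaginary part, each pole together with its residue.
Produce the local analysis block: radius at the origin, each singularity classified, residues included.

Radius of convergence at 0: 5.
At 5: an algebraic (square-root) branch point.
At 9: a pole of order 1; residue -13/2.

Denominator factor (ξ - 9): pole of order 1 at 9, modulus 9.
Branch term (-4/7)*sqrt(1 - ξ/(5)): its argument vanishes at ξ = 5, a square-root branch point, modulus 5.
The radius of convergence is the smallest modulus among the singular points: 5.
The branch term is analytic at 9 and contributes nothing to the residue; only the rational part matters.
At the order-1 pole 9 set g(ξ) = (ξ - (9))*(rational part) = -13/2.
Simple pole: residue = g(a) at a = 9, which is -13/2.
List the singular points by increasing real part (a conjugate pair: the negative imaginary part first).


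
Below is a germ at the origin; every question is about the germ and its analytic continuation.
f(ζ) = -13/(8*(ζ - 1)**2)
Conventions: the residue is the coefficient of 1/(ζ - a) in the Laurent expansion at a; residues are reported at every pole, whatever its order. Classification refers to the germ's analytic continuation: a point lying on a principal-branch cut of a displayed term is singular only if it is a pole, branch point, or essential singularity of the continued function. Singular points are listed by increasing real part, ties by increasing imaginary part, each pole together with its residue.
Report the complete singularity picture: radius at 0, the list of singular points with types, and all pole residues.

Denominator factor (ζ - 1)^2: pole of order 2 at 1, modulus 1.
The radius of convergence is the smallest modulus among the singular points: 1.
At the order-2 pole 1 set g(ζ) = (ζ - (1))^2*f(ζ) = -13/8.
Order-2 pole: residue = g'(a); g'(1) = 0, so the residue is 0.

Radius of convergence at 0: 1.
At 1: a pole of order 2; residue 0.


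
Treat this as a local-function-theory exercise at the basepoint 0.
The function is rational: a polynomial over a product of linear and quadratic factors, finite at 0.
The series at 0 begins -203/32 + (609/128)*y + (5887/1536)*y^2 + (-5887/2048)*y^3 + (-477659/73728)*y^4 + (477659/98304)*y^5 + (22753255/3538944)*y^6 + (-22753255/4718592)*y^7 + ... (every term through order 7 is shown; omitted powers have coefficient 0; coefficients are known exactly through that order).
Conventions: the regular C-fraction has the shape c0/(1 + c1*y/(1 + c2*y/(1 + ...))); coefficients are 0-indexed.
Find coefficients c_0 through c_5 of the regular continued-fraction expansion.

The regular C-fraction coefficients are [-203/32, 3/4, -14/9, 29/36, -81/116, 42/29].

Taylor coefficients (read off): a_0 = -203/32, a_1 = 609/128, a_2 = 5887/1536, a_3 = -5887/2048, a_4 = -477659/73728, a_5 = 477659/98304.
c0 = a_0 = -203/32. Peel one level at a time: if S = 1 + c*y/S' with S'(0) = 1, then c is the y-coefficient of S and S' = c*y/(S - 1).
S_1 = c0/f = 1 + (3/4)*y + (7/6)*y^2 + ...; c1 = 3/4.
S_2 = c1*y/(S_1 - 1) = 1 + (-14/9)*y + (203/162)*y^2 + ...; c2 = -14/9.
S_3 = c2*y/(S_2 - 1) = 1 + (29/36)*y + (9/16)*y^2 + ...; c3 = 29/36.
S_4 = c3*y/(S_3 - 1) = 1 + (-81/116)*y + (1701/1682)*y^2 + ...; c4 = -81/116.
S_5 = c4*y/(S_4 - 1) = 1 + (42/29)*y + ...; c5 = 42/29.


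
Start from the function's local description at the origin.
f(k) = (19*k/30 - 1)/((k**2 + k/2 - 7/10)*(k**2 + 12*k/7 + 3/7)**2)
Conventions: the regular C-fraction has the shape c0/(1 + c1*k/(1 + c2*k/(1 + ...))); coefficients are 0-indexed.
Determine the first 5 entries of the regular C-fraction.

The regular C-fraction coefficients are [70/9, 1663/210, -116797/49890, 410529680/194233411, -546078623181/599357937937].

Taylor coefficients (expand at 0): a_0 = 70/9, a_1 = -1663/27, a_2 = 64933/189, a_3 = -6396445/3969, a_4 = 192341455/27783.
c0 = a_0 = 70/9. Peel one level at a time: if S = 1 + c*k/S' with S'(0) = 1, then c is the k-coefficient of S and S' = c*k/(S - 1).
S_1 = c0/f = 1 + (1663/210)*k + (116797/6300)*k^2 + ...; c1 = 1663/210.
S_2 = c1*k/(S_1 - 1) = 1 + (-116797/49890)*k + (41052968/8296707)*k^2 + ...; c2 = -116797/49890.
S_3 = c2*k/(S_2 - 1) = 1 + (410529680/194233411)*k + (26269566960/13641539209)*k^2 + ...; c3 = 410529680/194233411.
S_4 = c3*k/(S_3 - 1) = 1 + (-546078623181/599357937937)*k + ...; c4 = -546078623181/599357937937.


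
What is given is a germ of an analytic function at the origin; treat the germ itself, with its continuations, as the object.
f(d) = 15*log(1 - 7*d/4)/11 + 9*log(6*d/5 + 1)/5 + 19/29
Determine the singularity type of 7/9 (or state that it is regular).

The point is a regular point.

There is no denominator, hence no pole anywhere.
Branch term log(1 - d/(-5/6)): argument at 7/9 is 29/15, nonzero, so 7/9 is not its branch point (a point on a principal cut is still regular for the continued germ).
Branch term log(1 - d/(4/7)): argument at 7/9 is -13/36, nonzero, so 7/9 is not its branch point (a point on a principal cut is still regular for the continued germ).
So the germ continues analytically to 7/9.


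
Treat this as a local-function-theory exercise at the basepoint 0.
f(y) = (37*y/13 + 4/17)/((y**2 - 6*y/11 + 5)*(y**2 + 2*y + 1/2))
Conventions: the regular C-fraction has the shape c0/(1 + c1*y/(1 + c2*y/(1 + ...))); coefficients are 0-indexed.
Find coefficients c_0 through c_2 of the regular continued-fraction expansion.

Taylor coefficients (expand at 0): a_0 = 8/85, a_1 = 46934/60775, a_2 = -10598716/3342625.
c0 = a_0 = 8/85. Peel one level at a time: if S = 1 + c*y/S' with S'(0) = 1, then c is the y-coefficient of S and S' = c*y/(S - 1).
S_1 = c0/f = 1 + (-23467/2860)*y + (15023031/148720)*y^2 + ...; c1 = -23467/2860.
S_2 = c1*y/(S_1 - 1) = 1 + (15023031/1220284)*y + ...; c2 = 15023031/1220284.

The regular C-fraction coefficients are [8/85, -23467/2860, 15023031/1220284].


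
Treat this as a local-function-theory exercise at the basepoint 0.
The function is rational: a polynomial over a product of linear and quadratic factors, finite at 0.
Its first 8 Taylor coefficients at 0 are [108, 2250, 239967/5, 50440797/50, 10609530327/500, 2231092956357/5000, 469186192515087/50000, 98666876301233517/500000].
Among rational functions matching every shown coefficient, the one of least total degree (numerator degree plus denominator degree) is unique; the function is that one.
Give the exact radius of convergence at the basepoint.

The radius of convergence is 9/10 - (1/30)*sqrt(654).

No rational of total degree below 5 reproduces all 8 coefficients; solving the [1/4] Pade equations on them gives f(z) = (2*z/5 - 3/2)/((z**2 - 9*z/5 + 1/12)*(z**2 - z/12 - 1/6)), whose expansion matches every shown term.
Denominator factor (z**2 - 9*z/5 + 1/12): discriminant 218/75, real irrational roots 9/10 + (1/30)*sqrt(654) and 9/10 - (1/30)*sqrt(654); poles of order 1, moduli 9/10 + (1/30)*sqrt(654) and 9/10 - (1/30)*sqrt(654).
Denominator factor (z**2 - z/12 - 1/6): discriminant 97/144, real irrational roots 1/24 + (1/24)*sqrt(97) and 1/24 - (1/24)*sqrt(97); poles of order 1, moduli 1/24 + (1/24)*sqrt(97) and -1/24 + (1/24)*sqrt(97).
The radius of convergence is the smallest modulus among the singular points: 9/10 - (1/30)*sqrt(654).


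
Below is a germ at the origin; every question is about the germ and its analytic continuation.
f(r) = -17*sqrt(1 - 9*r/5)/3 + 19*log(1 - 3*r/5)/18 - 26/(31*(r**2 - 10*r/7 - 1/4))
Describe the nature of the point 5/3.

The point is a logarithmic branch point.

The term (19/18)*log(1 - r/(5/3)) has argument 1 - 5/3/(5/3) = 0 at 5/3: a logarithmic (infinitely-sheeted) branch point; the remaining terms are analytic or single-valued there.


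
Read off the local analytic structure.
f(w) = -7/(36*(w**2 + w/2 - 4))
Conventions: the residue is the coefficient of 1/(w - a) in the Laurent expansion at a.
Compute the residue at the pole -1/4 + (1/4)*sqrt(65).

The residue is -(7/1170)*sqrt(65).

The factor w**2 + w/2 - 4 splits as (w - a)(w - a') with a = -1/4 + (1/4)*sqrt(65), a' = -1/4 - (1/4)*sqrt(65). At the order-1 pole a set g(w) = (w - a)*f(w) = [-7/36] / (w - a').
Simple pole: residue = g(a) at a = -1/4 + (1/4)*sqrt(65), which is -(7/1170)*sqrt(65).


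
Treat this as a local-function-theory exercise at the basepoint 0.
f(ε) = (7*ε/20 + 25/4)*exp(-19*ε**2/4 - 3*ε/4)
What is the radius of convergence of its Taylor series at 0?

The radius of convergence is infinite.

The factor exp(-19*ε**2/4 - 3*ε/4) is entire and contributes no finite singular point.
The polynomial part has no poles.
No finite singular points: the Taylor series at 0 converges everywhere.


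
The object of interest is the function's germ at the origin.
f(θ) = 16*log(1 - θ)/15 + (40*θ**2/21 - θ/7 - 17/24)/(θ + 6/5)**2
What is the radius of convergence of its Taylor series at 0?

Denominator factor (θ + 6/5)^2: pole of order 2 at -6/5, modulus 6/5.
Branch term (16/15)*log(1 - θ/(1)): its argument vanishes at θ = 1, a logarithmic branch point, modulus 1.
The radius of convergence is the smallest modulus among the singular points: 1.

The radius of convergence is 1.


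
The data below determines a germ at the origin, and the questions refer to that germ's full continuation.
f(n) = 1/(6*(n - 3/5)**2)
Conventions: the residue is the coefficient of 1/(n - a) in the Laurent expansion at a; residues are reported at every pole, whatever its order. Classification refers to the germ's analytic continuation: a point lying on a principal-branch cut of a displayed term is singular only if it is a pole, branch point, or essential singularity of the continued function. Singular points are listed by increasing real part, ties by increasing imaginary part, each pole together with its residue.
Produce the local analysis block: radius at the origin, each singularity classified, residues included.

Radius of convergence at 0: 3/5.
At 3/5: a pole of order 2; residue 0.

Denominator factor (n - 3/5)^2: pole of order 2 at 3/5, modulus 3/5.
The radius of convergence is the smallest modulus among the singular points: 3/5.
At the order-2 pole 3/5 set g(n) = (n - (3/5))^2*f(n) = 1/6.
Order-2 pole: residue = g'(a); g'(3/5) = 0, so the residue is 0.


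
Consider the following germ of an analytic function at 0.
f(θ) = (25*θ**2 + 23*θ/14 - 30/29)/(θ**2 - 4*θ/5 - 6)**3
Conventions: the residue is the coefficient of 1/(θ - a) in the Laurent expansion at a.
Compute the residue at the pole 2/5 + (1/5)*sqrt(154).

The factor θ**2 - 4*θ/5 - 6 splits as (θ - a)(θ - a') with a = 2/5 + (1/5)*sqrt(154), a' = 2/5 - (1/5)*sqrt(154). At the order-3 pole a set g(θ) = (θ - a)^3*f(θ) = [25*θ**2 + 23*θ/14 - 30/29] / (θ - a')^3.
Order-3 pole: residue = g''(a)/2; g''(2/5 + (1/5)*sqrt(154)) = -(90799375/5931276736)*sqrt(154), so the residue is -(90799375/11862553472)*sqrt(154).

The residue is -(90799375/11862553472)*sqrt(154).


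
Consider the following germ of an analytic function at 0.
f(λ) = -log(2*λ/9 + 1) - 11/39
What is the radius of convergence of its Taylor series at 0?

Branch term (-1)*log(1 - λ/(-9/2)): its argument vanishes at λ = -9/2, a logarithmic branch point, modulus 9/2.
The radius of convergence is the smallest modulus among the singular points: 9/2.

The radius of convergence is 9/2.
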